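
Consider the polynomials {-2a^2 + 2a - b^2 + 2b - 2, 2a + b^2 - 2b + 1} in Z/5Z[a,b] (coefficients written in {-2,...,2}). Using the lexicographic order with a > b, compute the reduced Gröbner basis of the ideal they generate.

G = {a - 2b^2 - b - 2, b^4 + b^3 - 2b + 2}

f_1 = -2a^2 + 2a - b^2 + 2b - 2, LT = a^2.
f_2 = 2a + b^2 - 2b + 1, LT = a.

S(f_1,f_2): lcm = a^2. S = 2ab^2 + ab + a - 2b^2 - b + 1.
  reduce S modulo (f_1, f_2):
  remainder -b^4 - b^3 + 2b - 2 ≠ 0; add g_3 = -b^4 - b^3 + 2b - 2 to the basis.

The other S-polynomials (S(f_1,g_3), S(f_2,g_3)) all reduce to 0 modulo the current basis, so we have a Gröbner basis.
Inter-reduce: drop elements whose leading term is divisible by another's, tail-reduce, and make monic.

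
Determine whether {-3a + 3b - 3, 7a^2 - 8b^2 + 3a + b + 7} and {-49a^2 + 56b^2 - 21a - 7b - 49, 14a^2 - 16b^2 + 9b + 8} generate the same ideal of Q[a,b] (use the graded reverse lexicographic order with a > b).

No, the ideals differ.

Two ideals are equal iff their reduced Gröbner bases coincide (the reduced basis is unique for a fixed ordering).
Buchberger on the first generating set:
f_1 = -3a + 3b - 3, LT = a.
f_2 = 7a^2 - 8b^2 + 3a + b + 7, LT = a^2.

S(f_1,f_2): lcm = a^2. S = -ab + 8/7b^2 + 4/7a - 1/7b - 1.
  reduce S modulo (f_1, f_2):
  remainder 1/7b^2 + 10/7b - 11/7 ≠ 0; add g_3 = 1/7b^2 + 10/7b - 11/7 to the basis.

The other S-polynomials (S(f_1,g_3), S(f_2,g_3)) all reduce to 0 modulo the current basis, so we have a Gröbner basis.
Inter-reduce: drop elements whose leading term is divisible by another's, tail-reduce, and make monic.
Reduced Gröbner basis: {b^2 + 10b - 11, a - b + 1}.

Buchberger on the second generating set:
h_1 = -49a^2 + 56b^2 - 21a - 7b - 49, LT = a^2.
h_2 = 14a^2 - 16b^2 + 9b + 8, LT = a^2.

S(h_1,h_2): lcm = a^2. S = 3/7a - 1/2b + 3/7.
  reduce S modulo (h_1, h_2):
  remainder 3/7a - 1/2b + 3/7 ≠ 0; add k_3 = 3/7a - 1/2b + 3/7 to the basis.

S(h_1,k_3): lcm = a^2. S = 7/6ab - 8/7b^2 - 4/7a + 1/7b + 1.
  reduce S modulo (h_1, h_2, k_3):
  remainder 55/252b^2 - 71/42b + 11/7 ≠ 0; add k_4 = 55/252b^2 - 71/42b + 11/7 to the basis.

The other S-polynomials (S(h_2,k_3), S(h_1,k_4), S(h_2,k_4), S(k_3,k_4)) all reduce to 0 modulo the current basis, so we have a Gröbner basis.
Inter-reduce: drop elements whose leading term is divisible by another's, tail-reduce, and make monic.
Reduced Gröbner basis: {b^2 - 426/55b + 36/5, a - 7/6b + 1}.

Since the reduced bases disagree, the two ideals are not the same.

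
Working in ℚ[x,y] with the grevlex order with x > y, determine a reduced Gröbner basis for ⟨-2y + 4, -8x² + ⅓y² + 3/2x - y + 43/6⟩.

G = {x² - 3/16x - 13/16, y - 2}

Buchberger's algorithm terminates because the ascending chain of leading-term ideals stabilizes.

f_1 = -2y + 4, LT = y.
f_2 = -8x² + ⅓y² + 3/2x - y + 43/6, LT = x².

S(f_1,f_2): leading monomials are coprime, so the S-polynomial reduces to 0 (Buchberger's first criterion).
Every S-polynomial of the final basis reduces to 0, so we have a Gröbner basis.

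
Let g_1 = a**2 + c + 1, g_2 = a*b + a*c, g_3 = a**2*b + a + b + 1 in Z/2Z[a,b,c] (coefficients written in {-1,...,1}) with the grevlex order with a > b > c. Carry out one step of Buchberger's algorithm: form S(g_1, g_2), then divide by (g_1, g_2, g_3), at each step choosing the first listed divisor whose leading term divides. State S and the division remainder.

lcm(LM(g_1), LM(g_2)) = a**2*b.
S = (lcm/LT(g_1))·g_1 − (lcm/LT(g_2))·g_2 = a**2*c + b*c + b.
Reduce S modulo (g_1, g_2, g_3) in that order:
  leading term a**2*c: subtract (c)·g_1 from a**2*c + b*c + b → b*c + c**2 + b + c
  leading term b*c: no divisor's leading term divides it; move b*c to the remainder.
  leading term c**2: no divisor's leading term divides it; move c**2 to the remainder.
  leading term b: no divisor's leading term divides it; move b to the remainder.
  leading term c: no divisor's leading term divides it; move c to the remainder.
The remainder b*c + c**2 + b + c is nonzero, so it would be added as the next basis element.
An S-polynomial is built so that the two leading terms cancel; whether anything survives reduction is exactly the Gröbner-basis criterion.

S(g_1, g_2) = a**2*c + b*c + b; remainder on division = b*c + c**2 + b + c.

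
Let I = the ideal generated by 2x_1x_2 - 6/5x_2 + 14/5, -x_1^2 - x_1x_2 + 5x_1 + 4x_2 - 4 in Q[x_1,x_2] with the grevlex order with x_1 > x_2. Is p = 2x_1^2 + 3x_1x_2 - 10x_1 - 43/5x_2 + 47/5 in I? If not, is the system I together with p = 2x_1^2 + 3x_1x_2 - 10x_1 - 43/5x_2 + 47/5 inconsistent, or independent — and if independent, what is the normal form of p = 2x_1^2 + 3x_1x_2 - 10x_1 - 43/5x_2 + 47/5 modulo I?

First compute the reduced Gröbner basis of I by Buchberger's algorithm.
f_1 = 2x_1x_2 - 6/5x_2 + 14/5, LT = x_1x_2.
f_2 = -x_1^2 - x_1x_2 + 5x_1 + 4x_2 - 4, LT = x_1^2.

S(f_1,f_2): lcm = x_1^2x_2. S = -x_1x_2^2 + 22/5x_1x_2 + 4x_2^2 + 7/5x_1 - 4x_2.
  leading term x_1x_2^2: subtract (-1/2x_2)·f_1 from -x_1x_2^2 + 22/5x_1x_2 + 4x_2^2 + 7/5x_1 - 4x_2 → 22/5x_1x_2 + 17/5x_2^2 + 7/5x_1 - 13/5x_2
  leading term x_1x_2: subtract (11/5)·f_1 from 22/5x_1x_2 + 17/5x_2^2 + 7/5x_1 - 13/5x_2 → 17/5x_2^2 + 7/5x_1 + 1/25x_2 - 154/25
  leading term x_2^2: no divisor's leading term divides it; move 17/5x_2^2 to the remainder.
  leading term x_1: no divisor's leading term divides it; move 7/5x_1 to the remainder.
  leading term x_2: no divisor's leading term divides it; move 1/25x_2 to the remainder.
  leading term 1: no divisor's leading term divides it; move -154/25 to the remainder.
  remainder 17/5x_2^2 + 7/5x_1 + 1/25x_2 - 154/25 ≠ 0; add h_3 = 17/5x_2^2 + 7/5x_1 + 1/25x_2 - 154/25 to the basis.

S(f_1,h_3): lcm = x_1x_2^2. S = -7/17x_1^2 - 1/85x_1x_2 - 3/5x_2^2 + 154/85x_1 + 7/5x_2.
  leading term x_1^2: subtract (7/17)·f_2 from -7/17x_1^2 - 1/85x_1x_2 - 3/5x_2^2 + 154/85x_1 + 7/5x_2 → 2/5x_1x_2 - 3/5x_2^2 - 21/85x_1 - 21/85x_2 + 28/17
  leading term x_1x_2: subtract (1/5)·f_1 from 2/5x_1x_2 - 3/5x_2^2 - 21/85x_1 - 21/85x_2 + 28/17 → -3/5x_2^2 - 21/85x_1 - 3/425x_2 + 462/425
  leading term x_2^2: subtract (-3/17)·h_3 from -3/5x_2^2 - 21/85x_1 - 3/425x_2 + 462/425 → 0
  remainder 0.

S(f_2,h_3): leading monomials are coprime, so the S-polynomial reduces to 0 (Buchberger's first criterion).
Every S-polynomial of the final basis reduces to 0, so we have a Gröbner basis.
Inter-reduce: drop elements whose leading term is divisible by another's, tail-reduce, and make monic.
Reduced Gröbner basis: {x_1^2 - 5x_1 - 17/5x_2 + 13/5, x_1x_2 - 3/5x_2 + 7/5, x_2^2 + 7/17x_1 + 1/85x_2 - 154/85}.
Label its elements g_1 = x_1^2 - 5x_1 - 17/5x_2 + 13/5, g_2 = x_1x_2 - 3/5x_2 + 7/5, g_3 = x_2^2 + 7/17x_1 + 1/85x_2 - 154/85.

Reduce p = 2x_1^2 + 3x_1x_2 - 10x_1 - 43/5x_2 + 47/5 modulo G:
  leading term x_1^2: subtract (2)·g_1 from 2x_1^2 + 3x_1x_2 - 10x_1 - 43/5x_2 + 47/5 → 3x_1x_2 - 9/5x_2 + 21/5
  leading term x_1x_2: subtract (3)·g_2 from 3x_1x_2 - 9/5x_2 + 21/5 → 0
  normal form = 0.
Since the normal form is 0, p ∈ I.

2x_1^2 + 3x_1x_2 - 10x_1 - 43/5x_2 + 47/5 lies in I (it reduces to 0).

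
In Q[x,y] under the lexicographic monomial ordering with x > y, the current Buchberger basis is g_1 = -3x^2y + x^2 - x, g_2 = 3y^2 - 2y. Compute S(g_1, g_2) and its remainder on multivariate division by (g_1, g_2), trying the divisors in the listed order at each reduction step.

lcm(LM(g_1), LM(g_2)) = x^2y^2.
S = (lcm/LT(g_1))·g_1 − (lcm/LT(g_2))·g_2 = 1/3x^2y + 1/3xy.
Reduce S modulo (g_1, g_2) in that order:
  leading term x^2y: subtract (-1/9)·g_1 from 1/3x^2y + 1/3xy → 1/9x^2 + 1/3xy - 1/9x
  leading term x^2: no divisor's leading term divides it; move 1/9x^2 to the remainder.
  leading term xy: no divisor's leading term divides it; move 1/3xy to the remainder.
  leading term x: no divisor's leading term divides it; move -1/9x to the remainder.
The remainder 1/9x^2 + 1/3xy - 1/9x is nonzero, so it would be added as the next basis element.

S(g_1, g_2) = 1/3x^2y + 1/3xy; remainder on division = 1/9x^2 + 1/3xy - 1/9x.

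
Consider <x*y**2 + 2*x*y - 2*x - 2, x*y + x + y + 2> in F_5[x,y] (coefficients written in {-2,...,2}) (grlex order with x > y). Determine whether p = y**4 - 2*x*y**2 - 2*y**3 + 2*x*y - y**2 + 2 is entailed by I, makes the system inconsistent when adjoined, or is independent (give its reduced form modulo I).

First compute the reduced Gröbner basis of I by Buchberger's algorithm.
f_1 = x*y**2 + 2*x*y - 2*x - 2, LT = x*y**2.
f_2 = x*y + x + y + 2, LT = x*y.

S(f_1,f_2): lcm = x*y**2. S = x*y - y**2 - 2*x - 2*y - 2.
  leading term x*y: subtract (1)·f_2 from x*y - y**2 - 2*x - 2*y - 2 → -y**2 + 2*x + 2*y + 1
  leading term y**2: no divisor's leading term divides it; move -y**2 to the remainder.
  leading term x: no divisor's leading term divides it; move 2*x to the remainder.
  leading term y: no divisor's leading term divides it; move 2*y to the remainder.
  leading term 1: no divisor's leading term divides it; move 1 to the remainder.
  remainder -y**2 + 2*x + 2*y + 1 ≠ 0; add h_3 = -y**2 + 2*x + 2*y + 1 to the basis.

S(f_1,h_3): lcm = x*y**2. S = 2*x**2 - x*y - x - 2.
  leading term x**2: no divisor's leading term divides it; move 2*x**2 to the remainder.
  leading term x*y: subtract (-1)·f_2 from -x*y - x - 2 → y
  leading term y: no divisor's leading term divides it; move y to the remainder.
  remainder 2*x**2 + y ≠ 0; add h_4 = 2*x**2 + y to the basis.

The other S-polynomials (S(f_2,h_3), S(f_1,h_4), S(f_2,h_4), S(h_3,h_4)) all reduce to 0 modulo the current basis, so we have a Gröbner basis.
Inter-reduce: drop elements whose leading term is divisible by another's, tail-reduce, and make monic.
Reduced Gröbner basis: {x**2 - 2*y, x*y + x + y + 2, y**2 - 2*x - 2*y - 1}.
Label its elements g_1 = x**2 - 2*y, g_2 = x*y + x + y + 2, g_3 = y**2 - 2*x - 2*y - 1.

Reduce p = y**4 - 2*x*y**2 - 2*y**3 + 2*x*y - y**2 + 2 modulo G:
  leading term y**4: subtract (y**2)·g_3 from y**4 - 2*x*y**2 - 2*y**3 + 2*x*y - y**2 + 2 → 2*x*y + 2
  leading term x*y: subtract (2)·g_2 from 2*x*y + 2 → -2*x - 2*y - 2
  leading term x: no divisor's leading term divides it; move -2*x to the remainder.
  leading term y: no divisor's leading term divides it; move -2*y to the remainder.
  leading term 1: no divisor's leading term divides it; move -2 to the remainder.
  normal form = -2*x - 2*y - 2.
The normal form is nonzero, so p ∉ I. Since p minus its normal form lies in I, I + (p) = I + (r) where r = -2*x - 2*y - 2; decide whether this ideal is the whole ring.
Run Buchberger on G together with r (pairs among the g_i already reduce to 0 since G is a Gröbner basis):
g_1 = x**2 - 2*y, LT = x**2.
g_2 = x*y + x + y + 2, LT = x*y.
g_3 = y**2 - 2*x - 2*y - 1, LT = y**2.
r = -2*x - 2*y - 2, LT = x.

S(g_1,r): lcm = x**2. S = -x*y - x - 2*y.
  leading term x*y: subtract (-1)·g_2 from -x*y - x - 2*y → -y + 2
  leading term y: no divisor's leading term divides it; move -y to the remainder.
  leading term 1: no divisor's leading term divides it; move 2 to the remainder.
  remainder -y + 2 ≠ 0; add m_5 = -y + 2 to the basis.

The other S-polynomials (S(g_1,g_2), S(g_1,g_3), S(g_2,g_3), S(g_2,r), S(g_3,r), S(g_1,m_5), S(g_2,m_5), S(g_3,m_5), S(r,m_5)) all reduce to 0 modulo the current basis, so we have a Gröbner basis.
Inter-reduce: drop elements whose leading term is divisible by another's, tail-reduce, and make monic.
Reduced Gröbner basis: {x - 2, y - 2}.
The reduced Gröbner basis of I + (p) is {x - 2, y - 2} ≠ {1}, a proper ideal, so the enlarged system stays consistent: p is independent of I, with normal form -2*x - 2*y - 2.

The remainder on division by a Gröbner basis is unique — it is the normal form.

y**4 - 2*x*y**2 - 2*y**3 + 2*x*y - y**2 + 2 is independent of I; its normal form modulo I is -2*x - 2*y - 2.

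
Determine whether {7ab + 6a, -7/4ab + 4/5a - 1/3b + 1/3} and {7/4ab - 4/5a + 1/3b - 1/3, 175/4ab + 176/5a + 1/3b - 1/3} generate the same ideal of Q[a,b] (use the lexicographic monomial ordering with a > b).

Yes, the ideals are equal.

Two ideals are equal iff their reduced Gröbner bases coincide (the reduced basis is unique for a fixed ordering).
Buchberger on the first generating set:
f_1 = 7ab + 6a, LT = ab.
f_2 = -7/4ab + 4/5a - 1/3b + 1/3, LT = ab.

S(f_1,f_2): lcm = ab. S = 46/35a - 4/21b + 4/21.
  leading term a: no divisor's leading term divides it; move 46/35a to the remainder.
  leading term b: no divisor's leading term divides it; move -4/21b to the remainder.
  leading term 1: no divisor's leading term divides it; move 4/21 to the remainder.
  remainder 46/35a - 4/21b + 4/21 ≠ 0; add g_3 = 46/35a - 4/21b + 4/21 to the basis.

S(f_1,g_3): lcm = ab. S = 6/7a + 10/69b^2 - 10/69b.
  leading term a: subtract (15/23)·g_3 from 6/7a + 10/69b^2 - 10/69b → 10/69b^2 - 10/483b - 20/161
  leading term b^2: no divisor's leading term divides it; move 10/69b^2 to the remainder.
  leading term b: no divisor's leading term divides it; move -10/483b to the remainder.
  leading term 1: no divisor's leading term divides it; move -20/161 to the remainder.
  remainder 10/69b^2 - 10/483b - 20/161 ≠ 0; add g_4 = 10/69b^2 - 10/483b - 20/161 to the basis.

The other S-polynomials (S(f_2,g_3), S(f_1,g_4), S(f_2,g_4), S(g_3,g_4)) all reduce to 0 modulo the current basis, so we have a Gröbner basis.
Inter-reduce: drop elements whose leading term is divisible by another's, tail-reduce, and make monic.
Reduced Gröbner basis: {a - 10/69b + 10/69, b^2 - 1/7b - 6/7}.

Buchberger on the second generating set:
h_1 = 7/4ab - 4/5a + 1/3b - 1/3, LT = ab.
h_2 = 175/4ab + 176/5a + 1/3b - 1/3, LT = ab.

S(h_1,h_2): lcm = ab. S = -1104/875a + 32/175b - 32/175.
  leading term a: no divisor's leading term divides it; move -1104/875a to the remainder.
  leading term b: no divisor's leading term divides it; move 32/175b to the remainder.
  leading term 1: no divisor's leading term divides it; move -32/175 to the remainder.
  remainder -1104/875a + 32/175b - 32/175 ≠ 0; add k_3 = -1104/875a + 32/175b - 32/175 to the basis.

S(h_1,k_3): lcm = ab. S = -16/35a + 10/69b^2 + 22/483b - 4/21.
  leading term a: subtract (25/69)·k_3 from -16/35a + 10/69b^2 + 22/483b - 4/21 → 10/69b^2 - 10/483b - 20/161
  leading term b^2: no divisor's leading term divides it; move 10/69b^2 to the remainder.
  leading term b: no divisor's leading term divides it; move -10/483b to the remainder.
  leading term 1: no divisor's leading term divides it; move -20/161 to the remainder.
  remainder 10/69b^2 - 10/483b - 20/161 ≠ 0; add k_4 = 10/69b^2 - 10/483b - 20/161 to the basis.

The other S-polynomials (S(h_2,k_3), S(h_1,k_4), S(h_2,k_4), S(k_3,k_4)) all reduce to 0 modulo the current basis, so we have a Gröbner basis.
Inter-reduce: drop elements whose leading term is divisible by another's, tail-reduce, and make monic.
Reduced Gröbner basis: {a - 10/69b + 10/69, b^2 - 1/7b - 6/7}.

Same reduced basis, so the two generating sets span the same ideal.
The choice of monomial ordering does not affect the verdict — as long as both bases are computed under the same ordering, their equality decides ideal equality.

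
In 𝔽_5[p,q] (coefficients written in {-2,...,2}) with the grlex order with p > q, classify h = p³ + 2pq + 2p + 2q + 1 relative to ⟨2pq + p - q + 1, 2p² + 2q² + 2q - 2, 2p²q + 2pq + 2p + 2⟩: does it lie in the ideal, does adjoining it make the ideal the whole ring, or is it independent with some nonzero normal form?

First compute the reduced Gröbner basis of I by Buchberger's algorithm.
f_1 = 2pq + p - q + 1, LT = pq.
f_2 = 2p² + 2q² + 2q - 2, LT = p².
f_3 = 2p²q + 2pq + 2p + 2, LT = p²q.

S(f_1,f_2): lcm = p²q. S = -q³ - 2p² + 2pq - q² - 2p + q.
  leading term q³: no divisor's leading term divides it; move -q³ to the remainder.
  leading term p²: subtract (-1)·f_2 from -2p² + 2pq - q² - 2p + q → 2pq + q² - 2p - 2q - 2
  leading term pq: subtract (1)·f_1 from 2pq + q² - 2p - 2q - 2 → q² + 2p - q + 2
  leading term q²: no divisor's leading term divides it; move q² to the remainder.
  leading term p: no divisor's leading term divides it; move 2p to the remainder.
  leading term q: no divisor's leading term divides it; move -q to the remainder.
  leading term 1: no divisor's leading term divides it; move 2 to the remainder.
  remainder -q³ + q² + 2p - q + 2 ≠ 0; add k_4 = -q³ + q² + 2p - q + 2 to the basis.

S(f_1,f_3): lcm = p²q. S = -2p² + pq + 2p - 1.
  leading term p²: subtract (-1)·f_2 from -2p² + pq + 2p - 1 → pq + 2q² + 2p + 2q + 2
  leading term pq: subtract (-2)·f_1 from pq + 2q² + 2p + 2q + 2 → 2q² - p - 1
  leading term q²: no divisor's leading term divides it; move 2q² to the remainder.
  leading term p: no divisor's leading term divides it; move -p to the remainder.
  leading term 1: no divisor's leading term divides it; move -1 to the remainder.
  remainder 2q² - p - 1 ≠ 0; add k_5 = 2q² - p - 1 to the basis.

S(f_3,k_4): lcm = p²q³. S = p²q² + pq³ + 2p³ - p²q + pq² + 2p² + q².
  leading term p²q²: subtract (-2pq)·f_1 from p²q² + pq³ + 2p³ - p²q + pq² + 2p² + q² → pq³ + 2p³ + p²q - pq² + 2p² + 2pq + q²
  leading term pq³: subtract (-2q²)·f_1 from pq³ + 2p³ + p²q - pq² + 2p² + 2pq + q² → 2p³ + p²q + pq² - 2q³ + 2p² + 2pq - 2q²
  leading term p³: subtract (p)·f_2 from 2p³ + p²q + pq² - 2q³ + 2p² + 2pq - 2q² → p²q - pq² - 2q³ + 2p² - 2q² + 2p
  leading term p²q: subtract (-2p)·f_1 from p²q - pq² - 2q³ + 2p² - 2q² + 2p → -pq² - 2q³ - p² - 2pq - 2q² - p
  leading term pq²: subtract (2q)·f_1 from -pq² - 2q³ - p² - 2pq - 2q² - p → -2q³ - p² + pq - p - 2q
  leading term q³: subtract (2)·k_4 from -2q³ - p² + pq - p - 2q → -p² + pq - 2q² + 1
  leading term p²: subtract (2)·f_2 from -p² + pq - 2q² + 1 → pq - q² + q
  leading term pq: subtract (-2)·f_1 from pq - q² + q → -q² + 2p - q + 2
  leading term q²: subtract (2)·k_5 from -q² + 2p - q + 2 → -p - q - 1
  leading term p: no divisor's leading term divides it; move -p to the remainder.
  leading term q: no divisor's leading term divides it; move -q to the remainder.
  leading term 1: no divisor's leading term divides it; move -1 to the remainder.
  remainder -p - q - 1 ≠ 0; add k_6 = -p - q - 1 to the basis.

S(f_1,k_5): lcm = pq². S = -2p² - 2pq + 2q² - 2p - 2q.
  leading term p²: subtract (-1)·f_2 from -2p² - 2pq + 2q² - 2p - 2q → -2pq - q² - 2p - 2
  leading term pq: subtract (-1)·f_1 from -2pq - q² - 2p - 2 → -q² - p - q - 1
  leading term q²: subtract (2)·k_5 from -q² - p - q - 1 → p - q + 1
  leading term p: subtract (-1)·k_6 from p - q + 1 → -2q
  leading term q: no divisor's leading term divides it; move -2q to the remainder.
  remainder -2q ≠ 0; add k_7 = -2q to the basis.

The other S-polynomials (S(f_2,f_3), S(f_1,k_4), S(f_2,k_4), S(f_2,k_5), S(f_3,k_5), S(k_4,k_5), S(f_1,k_6), S(f_2,k_6), S(f_3,k_6), S(k_4,k_6), S(k_5,k_6), S(f_1,k_7), S(f_2,k_7), S(f_3,k_7), S(k_4,k_7), S(k_5,k_7), S(k_6,k_7)) all reduce to 0 modulo the current basis, so we have a Gröbner basis.
Inter-reduce: drop elements whose leading term is divisible by another's, tail-reduce, and make monic.
Reduced Gröbner basis: {p + 1, q}.
Label its elements g_1 = p + 1, g_2 = q.

Reduce h = p³ + 2pq + 2p + 2q + 1 modulo G:
  leading term p³: subtract (p²)·g_1 from p³ + 2pq + 2p + 2q + 1 → -p² + 2pq + 2p + 2q + 1
  leading term p²: subtract (-p)·g_1 from -p² + 2pq + 2p + 2q + 1 → 2pq - 2p + 2q + 1
  leading term pq: subtract (2q)·g_1 from 2pq - 2p + 2q + 1 → -2p + 1
  leading term p: subtract (-2)·g_1 from -2p + 1 → -2
  leading term 1: no divisor's leading term divides it; move -2 to the remainder.
  normal form = -2.
The normal form is nonzero, so h ∉ I. Since h minus its normal form lies in I, I + (h) = I + (r) where r = -2; decide whether this ideal is the whole ring.
Here r = -2 is a nonzero constant, hence a unit: 1 ∈ I + (h), the Gröbner basis of I + (h) is {1}, and the enlarged system has no common solution — adjoining h is inconsistent.

The remainder on division by a Gröbner basis is unique — it is the normal form.

Adjoining p³ + 2pq + 2p + 2q + 1 makes the ideal the whole ring: the system is inconsistent.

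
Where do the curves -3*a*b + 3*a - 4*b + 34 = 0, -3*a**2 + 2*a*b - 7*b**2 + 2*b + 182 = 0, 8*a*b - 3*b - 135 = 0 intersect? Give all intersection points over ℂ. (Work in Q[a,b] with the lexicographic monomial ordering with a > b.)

{(-3, -5)}

Compute a lex Gröbner basis by Buchberger's algorithm.
f_1 = -3*a*b + 3*a - 4*b + 34, LT = a*b.
f_2 = -3*a**2 + 2*a*b - 7*b**2 + 2*b + 182, LT = a**2.
f_3 = 8*a*b - 3*b - 135, LT = a*b.

S(f_1,f_2): lcm = a**2*b. S = -a**2 + 2/3*a*b**2 + 4/3*a*b - 34/3*a - 7/3*b**3 + 2/3*b**2 + 182/3*b.
  leading term a**2: subtract (1/3)·f_2 from -a**2 + 2/3*a*b**2 + 4/3*a*b - 34/3*a - 7/3*b**3 + 2/3*b**2 + 182/3*b → 2/3*a*b**2 + 2/3*a*b - 34/3*a - 7/3*b**3 + 3*b**2 + 60*b - 182/3
  leading term a*b**2: subtract (-2/9*b)·f_1 from 2/3*a*b**2 + 2/3*a*b - 34/3*a - 7/3*b**3 + 3*b**2 + 60*b - 182/3 → 4/3*a*b - 34/3*a - 7/3*b**3 + 19/9*b**2 + 608/9*b - 182/3
  leading term a*b: subtract (-4/9)·f_1 from 4/3*a*b - 34/3*a - 7/3*b**3 + 19/9*b**2 + 608/9*b - 182/3 → -10*a - 7/3*b**3 + 19/9*b**2 + 592/9*b - 410/9
  leading term a: no divisor's leading term divides it; move -10*a to the remainder.
  leading term b**3: no divisor's leading term divides it; move -7/3*b**3 to the remainder.
  leading term b**2: no divisor's leading term divides it; move 19/9*b**2 to the remainder.
  leading term b: no divisor's leading term divides it; move 592/9*b to the remainder.
  leading term 1: no divisor's leading term divides it; move -410/9 to the remainder.
  remainder -10*a - 7/3*b**3 + 19/9*b**2 + 592/9*b - 410/9 ≠ 0; add h_4 = -10*a - 7/3*b**3 + 19/9*b**2 + 592/9*b - 410/9 to the basis.

S(f_1,f_3): lcm = a*b. S = -a + 41/24*b + 133/24.
  leading term a: subtract (1/10)·h_4 from -a + 41/24*b + 133/24 → 7/30*b**3 - 19/90*b**2 - 1753/360*b + 727/72
  leading term b**3: no divisor's leading term divides it; move 7/30*b**3 to the remainder.
  leading term b**2: no divisor's leading term divides it; move -19/90*b**2 to the remainder.
  leading term b: no divisor's leading term divides it; move -1753/360*b to the remainder.
  leading term 1: no divisor's leading term divides it; move 727/72 to the remainder.
  remainder 7/30*b**3 - 19/90*b**2 - 1753/360*b + 727/72 ≠ 0; add h_5 = 7/30*b**3 - 19/90*b**2 - 1753/360*b + 727/72 to the basis.

S(f_2,f_3): lcm = a**2*b. S = -2/3*a*b**2 + 3/8*a*b + 135/8*a + 7/3*b**3 - 2/3*b**2 - 182/3*b.
  leading term a*b**2: subtract (2/9*b)·f_1 from -2/3*a*b**2 + 3/8*a*b + 135/8*a + 7/3*b**3 - 2/3*b**2 - 182/3*b → -7/24*a*b + 135/8*a + 7/3*b**3 + 2/9*b**2 - 614/9*b
  leading term a*b: subtract (7/72)·f_1 from -7/24*a*b + 135/8*a + 7/3*b**3 + 2/9*b**2 - 614/9*b → 199/12*a + 7/3*b**3 + 2/9*b**2 - 407/6*b - 119/36
  leading term a: subtract (-199/120)·h_4 from 199/12*a + 7/3*b**3 + 2/9*b**2 - 407/6*b - 119/36 → -553/360*b**3 + 4021/1080*b**2 + 11137/270*b - 2129/27
  leading term b**3: subtract (-79/12)·h_5 from -553/360*b**3 + 4021/1080*b**2 + 11137/270*b - 2129/27 → 7/3*b**2 + 2647/288*b - 3565/288
  leading term b**2: no divisor's leading term divides it; move 7/3*b**2 to the remainder.
  leading term b: no divisor's leading term divides it; move 2647/288*b to the remainder.
  leading term 1: no divisor's leading term divides it; move -3565/288 to the remainder.
  remainder 7/3*b**2 + 2647/288*b - 3565/288 ≠ 0; add h_6 = 7/3*b**2 + 2647/288*b - 3565/288 to the basis.

S(f_1,h_4): lcm = a*b. S = -a - 7/30*b**4 + 19/90*b**3 + 296/45*b**2 - 29/9*b - 34/3.
  leading term a: subtract (1/10)·h_4 from -a - 7/30*b**4 + 19/90*b**3 + 296/45*b**2 - 29/9*b - 34/3 → -7/30*b**4 + 4/9*b**3 + 191/30*b**2 - 49/5*b - 61/9
  leading term b**4: subtract (-b)·h_5 from -7/30*b**4 + 4/9*b**3 + 191/30*b**2 - 49/5*b - 61/9 → 7/30*b**3 + 539/360*b**2 + 107/360*b - 61/9
  leading term b**3: subtract (1)·h_5 from 7/30*b**3 + 539/360*b**2 + 107/360*b - 61/9 → 41/24*b**2 + 31/6*b - 135/8
  leading term b**2: subtract (41/56)·h_6 from 41/24*b**2 + 31/6*b - 135/8 → -25199/16128*b - 125995/16128
  leading term b: no divisor's leading term divides it; move -25199/16128*b to the remainder.
  leading term 1: no divisor's leading term divides it; move -125995/16128 to the remainder.
  remainder -25199/16128*b - 125995/16128 ≠ 0; add h_7 = -25199/16128*b - 125995/16128 to the basis.

The other S-polynomials (S(f_2,h_4), S(f_3,h_4), S(f_1,h_5), S(f_2,h_5), S(f_3,h_5), S(h_4,h_5), S(f_1,h_6), S(f_2,h_6), S(f_3,h_6), S(h_4,h_6), S(h_5,h_6), S(f_1,h_7), S(f_2,h_7), S(f_3,h_7), S(h_4,h_7), S(h_5,h_7), S(h_6,h_7)) all reduce to 0 modulo the current basis, so we have a Gröbner basis.
Inter-reduce: drop elements whose leading term is divisible by another's, tail-reduce, and make monic.
Reduced Gröbner basis: {a + 3, b + 5}.

Since the basis is lex-ordered, b + 5 is univariate in b. Its roots are {-5}. Back-substituting each root into the other basis elements fixes the other coordinates.
  b = -5: the earlier basis element becomes a + 3 = 0, giving a = -3 — point (-3, -5).
Check: every point annihilates each of the original generators.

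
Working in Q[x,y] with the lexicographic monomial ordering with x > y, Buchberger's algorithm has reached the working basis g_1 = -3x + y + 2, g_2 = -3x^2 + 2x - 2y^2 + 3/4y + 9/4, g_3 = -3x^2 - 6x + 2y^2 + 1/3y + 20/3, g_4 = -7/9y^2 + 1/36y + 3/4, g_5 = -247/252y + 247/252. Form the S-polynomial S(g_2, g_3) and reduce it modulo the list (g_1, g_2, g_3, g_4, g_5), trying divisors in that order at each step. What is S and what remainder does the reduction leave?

S(g_2, g_3) = -8/3x + 4/3y^2 - 5/36y + 53/36; remainder on division = 0.

lcm(LM(g_2), LM(g_3)) = x^2.
S = (lcm/LT(g_2))·g_2 − (lcm/LT(g_3))·g_3 = -8/3x + 4/3y^2 - 5/36y + 53/36.
Reduce S modulo (g_1, g_2, g_3, g_4, g_5) in that order:
  leading term x: subtract (8/9)·g_1 from -8/3x + 4/3y^2 - 5/36y + 53/36 → 4/3y^2 - 37/36y - 11/36
  leading term y^2: subtract (-12/7)·g_4 from 4/3y^2 - 37/36y - 11/36 → -247/252y + 247/252
  leading term y: subtract (1)·g_5 from -247/252y + 247/252 → 0
The remainder is 0, so this S-polynomial contributes no new basis element.
This is the inner loop of Buchberger's algorithm — each nonzero remainder becomes a new basis element.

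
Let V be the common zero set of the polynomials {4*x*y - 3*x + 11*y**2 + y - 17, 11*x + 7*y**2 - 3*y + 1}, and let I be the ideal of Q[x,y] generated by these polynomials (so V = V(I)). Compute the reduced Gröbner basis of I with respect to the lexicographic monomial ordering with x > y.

G = {x + 7/11*y**2 - 3/11*y + 1/11, y**3 - 11/2*y**2 + 1/14*y + 46/7}

f_1 = 4*x*y - 3*x + 11*y**2 + y - 17, LT = x*y.
f_2 = 11*x + 7*y**2 - 3*y + 1, LT = x.

S(f_1,f_2): lcm = x*y. S = -3/4*x - 7/11*y**3 + 133/44*y**2 + 7/44*y - 17/4.
  leading term x: subtract (-3/44)·f_2 from -3/4*x - 7/11*y**3 + 133/44*y**2 + 7/44*y - 17/4 → -7/11*y**3 + 7/2*y**2 - 1/22*y - 46/11
  leading term y**3: no divisor's leading term divides it; move -7/11*y**3 to the remainder.
  leading term y**2: no divisor's leading term divides it; move 7/2*y**2 to the remainder.
  leading term y: no divisor's leading term divides it; move -1/22*y to the remainder.
  leading term 1: no divisor's leading term divides it; move -46/11 to the remainder.
  remainder -7/11*y**3 + 7/2*y**2 - 1/22*y - 46/11 ≠ 0; add g_3 = -7/11*y**3 + 7/2*y**2 - 1/22*y - 46/11 to the basis.

The other S-polynomials (S(f_1,g_3), S(f_2,g_3)) all reduce to 0 modulo the current basis, so we have a Gröbner basis.
Inter-reduce: drop elements whose leading term is divisible by another's, tail-reduce, and make monic.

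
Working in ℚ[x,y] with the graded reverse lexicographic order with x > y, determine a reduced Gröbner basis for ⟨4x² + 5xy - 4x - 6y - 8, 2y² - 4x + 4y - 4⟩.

f_1 = 4x² + 5xy - 4x - 6y - 8, LT = x².
f_2 = 2y² - 4x + 4y - 4, LT = y².

The S-polynomials (S(f_1,f_2)) all reduce to 0 modulo the current basis, so we have a Gröbner basis.

G = {x² + 5/4xy - x - 3/2y - 2, y² - 2x + 2y - 2}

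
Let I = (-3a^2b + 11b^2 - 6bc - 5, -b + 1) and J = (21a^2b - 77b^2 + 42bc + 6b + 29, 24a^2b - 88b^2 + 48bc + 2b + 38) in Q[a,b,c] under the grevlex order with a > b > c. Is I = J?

Since reduced Gröbner bases are canonical representatives of ideals under a given ordering, it suffices to compute and compare them.
Buchberger on the first generating set:
f_1 = -3a^2b + 11b^2 - 6bc - 5, LT = a^2b.
f_2 = -b + 1, LT = b.

S(f_1,f_2): lcm = a^2b. S = a^2 - 11/3b^2 + 2bc + 5/3.
  reduce S modulo (f_1, f_2):
  remainder a^2 + 2c - 2 ≠ 0; add g_3 = a^2 + 2c - 2 to the basis.

The other S-polynomials (S(f_1,g_3), S(f_2,g_3)) all reduce to 0 modulo the current basis, so we have a Gröbner basis.
Inter-reduce: drop elements whose leading term is divisible by another's, tail-reduce, and make monic.
Reduced Gröbner basis: {a^2 + 2c - 2, b - 1}.

Buchberger on the second generating set:
h_1 = 21a^2b - 77b^2 + 42bc + 6b + 29, LT = a^2b.
h_2 = 24a^2b - 88b^2 + 48bc + 2b + 38, LT = a^2b.

S(h_1,h_2): lcm = a^2b. S = 17/84b - 17/84.
  reduce S modulo (h_1, h_2):
  remainder 17/84b - 17/84 ≠ 0; add k_3 = 17/84b - 17/84 to the basis.

S(h_1,k_3): lcm = a^2b. S = a^2 - 11/3b^2 + 2bc + 2/7b + 29/21.
  reduce S modulo (h_1, h_2, k_3):
  remainder a^2 + 2c - 2 ≠ 0; add k_4 = a^2 + 2c - 2 to the basis.

The other S-polynomials (S(h_2,k_3), S(h_1,k_4), S(h_2,k_4), S(k_3,k_4)) all reduce to 0 modulo the current basis, so we have a Gröbner basis.
Inter-reduce: drop elements whose leading term is divisible by another's, tail-reduce, and make monic.
Reduced Gröbner basis: {a^2 + 2c - 2, b - 1}.

These coincide, so the ideals are equal.

Yes, the ideals are equal.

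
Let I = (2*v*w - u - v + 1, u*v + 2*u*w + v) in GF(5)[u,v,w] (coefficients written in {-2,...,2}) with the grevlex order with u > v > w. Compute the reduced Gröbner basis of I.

G = {u*w**2 - u**2 + 2*u*w + 1, u*v + 2*u*w + v, v*w + 2*u + 2*v - 2}

Buchberger's algorithm terminates because the ascending chain of leading-term ideals stabilizes.

f_1 = 2*v*w - u - v + 1, LT = v*w.
f_2 = u*v + 2*u*w + v, LT = u*v.

S(f_1,f_2): lcm = u*v*w. S = -2*u*w**2 + 2*u**2 + 2*u*v - v*w - 2*u.
  reduce S modulo (f_1, f_2):
  remainder -2*u*w**2 + 2*u**2 + u*w - 2 ≠ 0; add g_3 = -2*u*w**2 + 2*u**2 + u*w - 2 to the basis.

The other S-polynomials (S(f_1,g_3), S(f_2,g_3)) all reduce to 0 modulo the current basis, so we have a Gröbner basis.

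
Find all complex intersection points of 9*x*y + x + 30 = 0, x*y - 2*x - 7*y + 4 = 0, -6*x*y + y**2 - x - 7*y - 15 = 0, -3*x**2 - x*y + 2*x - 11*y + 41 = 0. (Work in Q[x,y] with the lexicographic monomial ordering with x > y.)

Compute a lex Gröbner basis by Buchberger's algorithm.
f_1 = 9*x*y + x + 30, LT = x*y.
f_2 = x*y - 2*x - 7*y + 4, LT = x*y.
f_3 = -6*x*y - x + y**2 - 7*y - 15, LT = x*y.
f_4 = -3*x**2 - x*y + 2*x - 11*y + 41, LT = x**2.

S(f_1,f_2): lcm = x*y. S = 19/9*x + 7*y - 2/3.
  leading term x: no divisor's leading term divides it; move 19/9*x to the remainder.
  leading term y: no divisor's leading term divides it; move 7*y to the remainder.
  leading term 1: no divisor's leading term divides it; move -2/3 to the remainder.
  remainder 19/9*x + 7*y - 2/3 ≠ 0; add h_5 = 19/9*x + 7*y - 2/3 to the basis.

S(f_1,f_3): lcm = x*y. S = -1/18*x + 1/6*y**2 - 7/6*y + 5/6.
  leading term x: subtract (-1/38)·h_5 from -1/18*x + 1/6*y**2 - 7/6*y + 5/6 → 1/6*y**2 - 56/57*y + 31/38
  leading term y**2: no divisor's leading term divides it; move 1/6*y**2 to the remainder.
  leading term y: no divisor's leading term divides it; move -56/57*y to the remainder.
  leading term 1: no divisor's leading term divides it; move 31/38 to the remainder.
  remainder 1/6*y**2 - 56/57*y + 31/38 ≠ 0; add h_6 = 1/6*y**2 - 56/57*y + 31/38 to the basis.

S(f_1,f_4): lcm = x**2*y. S = 1/9*x**2 - 1/3*x*y**2 + 2/3*x*y + 10/3*x - 11/3*y**2 + 41/3*y.
  leading term x**2: subtract (-1/27)·f_4 from 1/9*x**2 - 1/3*x*y**2 + 2/3*x*y + 10/3*x - 11/3*y**2 + 41/3*y → -1/3*x*y**2 + 17/27*x*y + 92/27*x - 11/3*y**2 + 358/27*y + 41/27
  leading term x*y**2: subtract (-1/27*y)·f_1 from -1/3*x*y**2 + 17/27*x*y + 92/27*x - 11/3*y**2 + 358/27*y + 41/27 → 2/3*x*y + 92/27*x - 11/3*y**2 + 388/27*y + 41/27
  leading term x*y: subtract (2/27)·f_1 from 2/3*x*y + 92/27*x - 11/3*y**2 + 388/27*y + 41/27 → 10/3*x - 11/3*y**2 + 388/27*y - 19/27
  leading term x: subtract (30/19)·h_5 from 10/3*x - 11/3*y**2 + 388/27*y - 19/27 → -11/3*y**2 + 1702/513*y + 179/513
  leading term y**2: subtract (-22)·h_6 from -11/3*y**2 + 1702/513*y + 179/513 → -494/27*y + 494/27
  leading term y: no divisor's leading term divides it; move -494/27*y to the remainder.
  leading term 1: no divisor's leading term divides it; move 494/27 to the remainder.
  remainder -494/27*y + 494/27 ≠ 0; add h_7 = -494/27*y + 494/27 to the basis.

The other S-polynomials (S(f_2,f_3), S(f_2,f_4), S(f_3,f_4), S(f_1,h_5), S(f_2,h_5), S(f_3,h_5), S(f_4,h_5), S(f_1,h_6), S(f_2,h_6), S(f_3,h_6), S(f_4,h_6), S(h_5,h_6), S(f_1,h_7), S(f_2,h_7), S(f_3,h_7), S(f_4,h_7), S(h_5,h_7), S(h_6,h_7)) all reduce to 0 modulo the current basis, so we have a Gröbner basis.
Inter-reduce: drop elements whose leading term is divisible by another's, tail-reduce, and make monic.
Reduced Gröbner basis: {x + 3, y - 1}.

Since the basis is lex-ordered, y - 1 is univariate in y. Its roots are {1}. Back-substituting each root into the other basis elements fixes the other coordinates.
  y = 1: the earlier basis element becomes x + 3 = 0, giving x = -3 — point (-3, 1).
Each listed point satisfies every original equation (direct substitution).

{(-3, 1)}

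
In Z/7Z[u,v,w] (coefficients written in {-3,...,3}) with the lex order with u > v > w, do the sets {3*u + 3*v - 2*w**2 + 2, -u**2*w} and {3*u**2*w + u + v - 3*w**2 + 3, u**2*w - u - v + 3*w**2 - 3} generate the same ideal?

Yes, the ideals are equal.

Equality of ideals is decidable: compute both reduced Gröbner bases (unique for the ordering) and check whether they agree.
Buchberger on the first generating set:
f_1 = 3*u + 3*v - 2*w**2 + 2, LT = u.
f_2 = -u**2*w, LT = u**2*w.

S(f_1,f_2): lcm = u**2*w. S = u*v*w - 3*u*w**3 + 3*u*w.
  leading term u*v*w: subtract (-2*v*w)·f_1 from u*v*w - 3*u*w**3 + 3*u*w → -3*u*w**3 + 3*u*w - v**2*w + 3*v*w**3 - 3*v*w
  leading term u*w**3: subtract (-w**3)·f_1 from -3*u*w**3 + 3*u*w - v**2*w + 3*v*w**3 - 3*v*w → 3*u*w - v**2*w - v*w**3 - 3*v*w - 2*w**5 + 2*w**3
  leading term u*w: subtract (w)·f_1 from 3*u*w - v**2*w - v*w**3 - 3*v*w - 2*w**5 + 2*w**3 → -v**2*w - v*w**3 + v*w - 2*w**5 - 3*w**3 - 2*w
  leading term v**2*w: no divisor's leading term divides it; move -v**2*w to the remainder.
  leading term v*w**3: no divisor's leading term divides it; move -v*w**3 to the remainder.
  leading term v*w: no divisor's leading term divides it; move v*w to the remainder.
  leading term w**5: no divisor's leading term divides it; move -2*w**5 to the remainder.
  leading term w**3: no divisor's leading term divides it; move -3*w**3 to the remainder.
  leading term w: no divisor's leading term divides it; move -2*w to the remainder.
  remainder -v**2*w - v*w**3 + v*w - 2*w**5 - 3*w**3 - 2*w ≠ 0; add g_3 = -v**2*w - v*w**3 + v*w - 2*w**5 - 3*w**3 - 2*w to the basis.

The other S-polynomials (S(f_1,g_3), S(f_2,g_3)) all reduce to 0 modulo the current basis, so we have a Gröbner basis.
Inter-reduce: drop elements whose leading term is divisible by another's, tail-reduce, and make monic.
Reduced Gröbner basis: {u + v - 3*w**2 + 3, v**2*w + v*w**3 - v*w + 2*w**5 + 3*w**3 + 2*w}.

Buchberger on the second generating set:
h_1 = 3*u**2*w + u + v - 3*w**2 + 3, LT = u**2*w.
h_2 = u**2*w - u - v + 3*w**2 - 3, LT = u**2*w.

S(h_1,h_2): lcm = u**2*w. S = -u - v + 3*w**2 - 3.
  leading term u: no divisor's leading term divides it; move -u to the remainder.
  leading term v: no divisor's leading term divides it; move -v to the remainder.
  leading term w**2: no divisor's leading term divides it; move 3*w**2 to the remainder.
  leading term 1: no divisor's leading term divides it; move -3 to the remainder.
  remainder -u - v + 3*w**2 - 3 ≠ 0; add k_3 = -u - v + 3*w**2 - 3 to the basis.

S(h_1,k_3): lcm = u**2*w. S = -u*v*w + 3*u*w**3 - 3*u*w - 2*u - 2*v - w**2 + 1.
  leading term u*v*w: subtract (v*w)·k_3 from -u*v*w + 3*u*w**3 - 3*u*w - 2*u - 2*v - w**2 + 1 → 3*u*w**3 - 3*u*w - 2*u + v**2*w - 3*v*w**3 + 3*v*w - 2*v - w**2 + 1
  leading term u*w**3: subtract (-3*w**3)·k_3 from 3*u*w**3 - 3*u*w - 2*u + v**2*w - 3*v*w**3 + 3*v*w - 2*v - w**2 + 1 → -3*u*w - 2*u + v**2*w + v*w**3 + 3*v*w - 2*v + 2*w**5 - 2*w**3 - w**2 + 1
  leading term u*w: subtract (3*w)·k_3 from -3*u*w - 2*u + v**2*w + v*w**3 + 3*v*w - 2*v + 2*w**5 - 2*w**3 - w**2 + 1 → -2*u + v**2*w + v*w**3 - v*w - 2*v + 2*w**5 + 3*w**3 - w**2 + 2*w + 1
  leading term u: subtract (2)·k_3 from -2*u + v**2*w + v*w**3 - v*w - 2*v + 2*w**5 + 3*w**3 - w**2 + 2*w + 1 → v**2*w + v*w**3 - v*w + 2*w**5 + 3*w**3 + 2*w
  leading term v**2*w: no divisor's leading term divides it; move v**2*w to the remainder.
  leading term v*w**3: no divisor's leading term divides it; move v*w**3 to the remainder.
  leading term v*w: no divisor's leading term divides it; move -v*w to the remainder.
  leading term w**5: no divisor's leading term divides it; move 2*w**5 to the remainder.
  leading term w**3: no divisor's leading term divides it; move 3*w**3 to the remainder.
  leading term w: no divisor's leading term divides it; move 2*w to the remainder.
  remainder v**2*w + v*w**3 - v*w + 2*w**5 + 3*w**3 + 2*w ≠ 0; add k_4 = v**2*w + v*w**3 - v*w + 2*w**5 + 3*w**3 + 2*w to the basis.

The other S-polynomials (S(h_2,k_3), S(h_1,k_4), S(h_2,k_4), S(k_3,k_4)) all reduce to 0 modulo the current basis, so we have a Gröbner basis.
Inter-reduce: drop elements whose leading term is divisible by another's, tail-reduce, and make monic.
Reduced Gröbner basis: {u + v - 3*w**2 + 3, v**2*w + v*w**3 - v*w + 2*w**5 + 3*w**3 + 2*w}.

These coincide, so the ideals are equal.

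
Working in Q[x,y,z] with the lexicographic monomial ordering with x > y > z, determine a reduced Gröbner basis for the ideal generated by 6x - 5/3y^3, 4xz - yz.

f_1 = 6x - 5/3y^3, LT = x.
f_2 = 4xz - yz, LT = xz.

S(f_1,f_2): lcm = xz. S = -5/18y^3z + 1/4yz.
  leading term y^3z: no divisor's leading term divides it; move -5/18y^3z to the remainder.
  leading term yz: no divisor's leading term divides it; move 1/4yz to the remainder.
  remainder -5/18y^3z + 1/4yz ≠ 0; add g_3 = -5/18y^3z + 1/4yz to the basis.

The other S-polynomials (S(f_1,g_3), S(f_2,g_3)) all reduce to 0 modulo the current basis, so we have a Gröbner basis.
Inter-reduce: drop elements whose leading term is divisible by another's, tail-reduce, and make monic.

G = {x - 5/18y^3, y^3z - 9/10yz}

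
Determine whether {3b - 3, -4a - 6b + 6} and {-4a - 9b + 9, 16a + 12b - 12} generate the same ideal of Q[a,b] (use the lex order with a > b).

Yes, the ideals are equal.

Two ideals are equal iff their reduced Gröbner bases coincide (the reduced basis is unique for a fixed ordering).
Buchberger on the first generating set:
f_1 = 3b - 3, LT = b.
f_2 = -4a - 6b + 6, LT = a.

The S-polynomials (S(f_1,f_2)) all reduce to 0 modulo the current basis, so we have a Gröbner basis.
Inter-reduce: drop elements whose leading term is divisible by another's, tail-reduce, and make monic.
Reduced Gröbner basis: {a, b - 1}.

Buchberger on the second generating set:
h_1 = -4a - 9b + 9, LT = a.
h_2 = 16a + 12b - 12, LT = a.

S(h_1,h_2): lcm = a. S = 3/2b - 3/2.
  reduce S modulo (h_1, h_2):
  remainder 3/2b - 3/2 ≠ 0; add k_3 = 3/2b - 3/2 to the basis.

The other S-polynomials (S(h_1,k_3), S(h_2,k_3)) all reduce to 0 modulo the current basis, so we have a Gröbner basis.
Inter-reduce: drop elements whose leading term is divisible by another's, tail-reduce, and make monic.
Reduced Gröbner basis: {a, b - 1}.

Same reduced basis, so the two generating sets span the same ideal.
The choice of monomial ordering does not affect the verdict — as long as both bases are computed under the same ordering, their equality decides ideal equality.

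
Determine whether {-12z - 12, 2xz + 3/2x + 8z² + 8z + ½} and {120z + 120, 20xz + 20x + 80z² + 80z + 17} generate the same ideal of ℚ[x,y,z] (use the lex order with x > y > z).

Two ideals are equal iff their reduced Gröbner bases coincide (the reduced basis is unique for a fixed ordering).
Buchberger on the first generating set:
f_1 = -12z - 12, LT = z.
f_2 = 2xz + 3/2x + 8z² + 8z + ½, LT = xz.

S(f_1,f_2): lcm = xz. S = ¼x - 4z² - 4z - ¼.
  leading term x: no divisor's leading term divides it; move ¼x to the remainder.
  leading term z²: subtract (⅓z)·f_1 from -4z² - 4z - ¼ → -¼
  leading term 1: no divisor's leading term divides it; move -¼ to the remainder.
  remainder ¼x - ¼ ≠ 0; add g_3 = ¼x - ¼ to the basis.

The other S-polynomials (S(f_1,g_3), S(f_2,g_3)) all reduce to 0 modulo the current basis, so we have a Gröbner basis.
Inter-reduce: drop elements whose leading term is divisible by another's, tail-reduce, and make monic.
Reduced Gröbner basis: {x - 1, z + 1}.

Buchberger on the second generating set:
h_1 = 120z + 120, LT = z.
h_2 = 20xz + 20x + 80z² + 80z + 17, LT = xz.

S(h_1,h_2): lcm = xz. S = -4z² - 4z - 17/20.
  leading term z²: subtract (-1/30z)·h_1 from -4z² - 4z - 17/20 → -17/20
  leading term 1: no divisor's leading term divides it; move -17/20 to the remainder.
  remainder -17/20 ≠ 0; add k_3 = -17/20 to the basis.

The other S-polynomials (S(h_1,k_3), S(h_2,k_3)) all reduce to 0 modulo the current basis, so we have a Gröbner basis.
Inter-reduce: drop elements whose leading term is divisible by another's, tail-reduce, and make monic.
Reduced Gröbner basis: {1}.

Since the reduced bases disagree, the two ideals are not the same.
The choice of monomial ordering does not affect the verdict — as long as both bases are computed under the same ordering, their equality decides ideal equality.

No, the ideals differ.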